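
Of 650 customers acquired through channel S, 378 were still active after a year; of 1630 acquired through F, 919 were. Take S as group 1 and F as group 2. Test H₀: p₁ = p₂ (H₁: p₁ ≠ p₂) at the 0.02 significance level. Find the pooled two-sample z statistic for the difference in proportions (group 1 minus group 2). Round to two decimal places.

z = 0.77

p̂₁ = 378/650 ≈ 0.5815, p̂₂ = 919/1630 ≈ 0.5638.
Pooled p̂ = (378+919)/(650+1630) = 1297/2280 = 0.5689.
SE = √(0.245258 × 0.00215196) = 0.0230.
z = (0.5815 − 0.5638)/0.0230 = 0.0177/0.0230 = 0.77.
p-value = 2·P(Z > 0.772) ≈ 0.4401; since p > α = 0.02, fail to reject H₀.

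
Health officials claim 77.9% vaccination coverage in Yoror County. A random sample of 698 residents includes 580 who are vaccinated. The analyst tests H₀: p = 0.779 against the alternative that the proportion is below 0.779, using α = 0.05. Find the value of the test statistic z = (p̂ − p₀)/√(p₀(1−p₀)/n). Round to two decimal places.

p̂ = 580/698 ≈ 0.8309.
SE = √(p₀(1−p₀)/n) = √(0.17216/698) = 0.0157.
z = (0.8309 − 0.779)/0.0157 = 0.0519/0.0157 = 3.31.
p-value = P(Z < 3.308) ≈ 0.9995, so at α = 0.05 we fail to reject H₀.

z = 3.31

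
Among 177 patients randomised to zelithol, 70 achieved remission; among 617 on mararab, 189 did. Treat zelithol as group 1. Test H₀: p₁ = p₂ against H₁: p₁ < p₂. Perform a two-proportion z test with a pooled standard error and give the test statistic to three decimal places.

p̂₁ = 70/177 = 0.395480, p̂₂ = 189/617 = 0.306321.
Pooled p̂ = (70+189)/(177+617) = 259/794 = 0.326196.
SE = √(p̂(1−p̂)(1/n₁+1/n₂)) = √(0.326196·0.673804·0.00727046) = √(0.00159799) = 0.039975.
z = (0.395480 − 0.306321)/0.039975 = 0.089159/0.039975 = 2.230.

z = 2.230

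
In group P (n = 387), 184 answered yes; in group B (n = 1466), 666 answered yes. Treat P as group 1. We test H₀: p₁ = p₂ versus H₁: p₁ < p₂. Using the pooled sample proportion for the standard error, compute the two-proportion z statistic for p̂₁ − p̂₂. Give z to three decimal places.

p̂₁ = 184/387 ≈ 0.47545, p̂₂ = 666/1466 ≈ 0.45430.
Pooled p̂ = (184+666)/(387+1466) = 850/1853 = 0.45872.
SE = √(p̂(1−p̂)(1/n₁+1/n₂)) = √(0.45872·0.54128·0.00326611) = √(0.00081096) = 0.02848.
z = (0.47545 − 0.45430)/0.02848 = 0.02115/0.02848 = 0.743.

z = 0.743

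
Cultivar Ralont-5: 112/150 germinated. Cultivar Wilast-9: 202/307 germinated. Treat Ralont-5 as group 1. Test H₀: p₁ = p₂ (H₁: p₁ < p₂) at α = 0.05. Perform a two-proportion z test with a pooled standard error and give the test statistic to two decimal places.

p̂₁ = 112/150 ≈ 0.7467, p̂₂ = 202/307 ≈ 0.6580.
Pooled p̂ = (112+202)/(150+307) = 314/457 = 0.6871.
SE = √(p̂(1−p̂)(1/n₁+1/n₂)) = √(0.6871·0.3129·0.009924) = √(0.00213363) = 0.0462.
z = (0.7467 − 0.6580)/0.0462 = 0.0887/0.0462 = 1.92.
p-value = P(Z < 1.920) ≈ 0.9726. With α = 0.05, fail to reject H₀.

z = 1.92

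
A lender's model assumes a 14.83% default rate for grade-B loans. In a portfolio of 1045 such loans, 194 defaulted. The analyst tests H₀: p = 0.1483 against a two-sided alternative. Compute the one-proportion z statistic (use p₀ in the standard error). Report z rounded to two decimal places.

p̂ = 194/1045 ≈ 0.18565.
SE = √(p₀(1−p₀)/n) = √(0.12631/1045) = 0.01099.
z = (0.18565 − 0.1483)/0.01099 = 0.03735/0.01099 = 3.40.
Two-sided p-value ≈ 2·Φ(−3.397) = 0.0007.

z = 3.40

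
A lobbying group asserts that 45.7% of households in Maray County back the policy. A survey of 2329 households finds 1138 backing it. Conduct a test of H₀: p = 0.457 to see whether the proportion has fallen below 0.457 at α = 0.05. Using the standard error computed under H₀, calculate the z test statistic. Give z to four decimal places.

p̂ = 1138/2329 ≈ 0.4886217.
Standard error under H₀: √(0.457×0.543/2329) = 0.0103222.
z = (0.4886217 − 0.457)/0.0103222 = 0.0316217/0.0103222 = 3.0635.
p-value = P(Z < 3.063) ≈ 0.9989, so at α = 0.05 we fail to reject H₀.

z = 3.0635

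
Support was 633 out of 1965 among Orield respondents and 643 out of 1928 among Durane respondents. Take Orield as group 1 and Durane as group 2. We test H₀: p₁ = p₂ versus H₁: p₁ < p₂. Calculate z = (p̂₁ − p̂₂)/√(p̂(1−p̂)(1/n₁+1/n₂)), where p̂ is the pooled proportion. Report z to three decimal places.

p̂₁ = 633/1965 = 0.322137, p̂₂ = 643/1928 = 0.333506.
Pooled p̂ = (633+643)/(1965+1928) = 1276/3893 = 0.327768.
SE = √(0.220336 × 0.00102758) = 0.015047.
z = (0.322137 − 0.333506)/0.015047 = -0.011369/0.015047 = -0.756.
p-value = P(Z < -0.756) ≈ 0.2250.

z = -0.756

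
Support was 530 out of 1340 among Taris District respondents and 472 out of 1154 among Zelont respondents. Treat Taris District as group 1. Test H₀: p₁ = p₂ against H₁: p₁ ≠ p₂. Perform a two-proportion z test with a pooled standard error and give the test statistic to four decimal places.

z = -0.6852

p̂₁ = 530/1340 ≈ 0.395522, p̂₂ = 472/1154 ≈ 0.409012.
Pooled p̂ = (530+472)/(1340+1154) = 1002/2494 = 0.401764.
SE = √(0.24035 × 0.00161282) = 0.019689.
z = (0.395522 − 0.409012)/0.019689 = -0.013490/0.019689 = -0.6852.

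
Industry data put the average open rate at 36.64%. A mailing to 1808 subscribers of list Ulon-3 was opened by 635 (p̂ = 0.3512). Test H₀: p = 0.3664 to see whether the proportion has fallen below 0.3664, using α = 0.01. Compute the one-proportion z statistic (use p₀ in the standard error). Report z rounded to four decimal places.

z = -1.3399

p̂ = 635/1808 = 0.3512168.
SE = √(p₀(1−p₀)/n) = √(0.23215/1808) = 0.0113315.
z = (0.3512168 − 0.3664)/0.0113315 = -0.0151832/0.0113315 = -1.3399.
p-value = P(Z < -1.340) ≈ 0.0901; since p > α = 0.01, fail to reject H₀.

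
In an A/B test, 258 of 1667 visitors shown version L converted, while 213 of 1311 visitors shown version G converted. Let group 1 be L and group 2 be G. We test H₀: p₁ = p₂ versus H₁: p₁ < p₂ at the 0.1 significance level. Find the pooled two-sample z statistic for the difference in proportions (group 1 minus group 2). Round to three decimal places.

z = -0.572

p̂₁ = 258/1667 ≈ 0.15477, p̂₂ = 213/1311 ≈ 0.16247.
Pooled p̂ = (258+213)/(1667+1311) = 471/2978 = 0.15816.
SE = √(p̂(1−p̂)(1/n₁+1/n₂)) = √(0.15816·0.84184·0.00136266) = √(0.000181431) = 0.01347.
z = (0.15477 − 0.16247)/0.01347 = -0.00770/0.01347 = -0.572.
p-value = P(Z < -0.572) ≈ 0.2837; since p > α = 0.1, fail to reject H₀.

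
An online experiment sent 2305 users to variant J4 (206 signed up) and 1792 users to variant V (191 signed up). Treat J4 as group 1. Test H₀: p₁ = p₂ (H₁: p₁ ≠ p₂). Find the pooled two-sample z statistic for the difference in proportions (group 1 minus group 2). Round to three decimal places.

z = -1.848

p̂₁ = 206/2305 = 0.089371, p̂₂ = 191/1792 = 0.106585.
Pooled p̂ = (206+191)/(2305+1792) = 397/4097 = 0.096900.
SE = √(p̂(1−p̂)(1/n₁+1/n₂)) = √(0.096900·0.903100·0.000991875) = √(8.67995e-05) = 0.009317.
z = (0.089371 − 0.106585)/0.009317 = -0.017214/0.009317 = -1.848.
p-value = 2·P(Z > 1.848) ≈ 0.0647.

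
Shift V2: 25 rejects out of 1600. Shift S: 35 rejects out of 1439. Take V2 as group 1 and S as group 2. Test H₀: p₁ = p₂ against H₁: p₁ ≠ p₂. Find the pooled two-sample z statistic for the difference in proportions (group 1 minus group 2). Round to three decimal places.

p̂₁ = 25/1600 ≈ 0.015625, p̂₂ = 35/1439 ≈ 0.024322.
Pooled p̂ = (25+35)/(1600+1439) = 60/3039 = 0.019743.
SE = √(p̂(1−p̂)(1/n₁+1/n₂)) = √(0.019743·0.980257·0.00131993) = √(2.55453e-05) = 0.005054.
z = (0.015625 − 0.024322)/0.005054 = -0.008697/0.005054 = -1.721.

z = -1.721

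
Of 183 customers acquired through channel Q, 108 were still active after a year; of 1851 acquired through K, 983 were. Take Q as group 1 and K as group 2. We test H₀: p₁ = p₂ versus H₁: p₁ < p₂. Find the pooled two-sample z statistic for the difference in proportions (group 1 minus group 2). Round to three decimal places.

p̂₁ = 108/183 = 0.590164, p̂₂ = 983/1851 = 0.531064.
Pooled p̂ = (108+983)/(183+1851) = 1091/2034 = 0.536382.
SE = √(0.248676 × 0.00600473) = 0.038642.
z = (0.590164 − 0.531064)/0.038642 = 0.059100/0.038642 = 1.529.
p-value = P(Z < 1.529) ≈ 0.9369.

z = 1.529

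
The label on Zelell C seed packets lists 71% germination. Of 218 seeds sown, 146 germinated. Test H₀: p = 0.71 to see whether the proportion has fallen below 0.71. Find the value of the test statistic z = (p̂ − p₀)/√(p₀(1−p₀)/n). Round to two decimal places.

z = -1.31

p̂ = 146/218 = 0.6697.
Under H₀, SE = √(0.71·0.29/218) = √(0.000944495) = 0.0307.
z = (0.6697 − 0.71)/0.0307 = -0.0403/0.0307 = -1.31.
p-value = P(Z < -1.311) ≈ 0.0950.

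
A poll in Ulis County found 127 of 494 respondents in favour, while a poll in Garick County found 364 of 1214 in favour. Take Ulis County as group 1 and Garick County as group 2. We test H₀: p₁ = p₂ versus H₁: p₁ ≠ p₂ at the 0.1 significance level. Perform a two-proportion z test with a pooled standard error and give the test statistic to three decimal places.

p̂₁ = 127/494 ≈ 0.25709, p̂₂ = 364/1214 ≈ 0.29984.
Pooled p̂ = (127+364)/(494+1214) = 491/1708 = 0.28747.
SE = √(0.204831 × 0.00284801) = 0.02415.
z = (0.25709 − 0.29984)/0.02415 = -0.04275/0.02415 = -1.770.
Two-sided p-value ≈ 2·Φ(−1.770) = 0.0767, so at α = 0.1 we reject H₀.

z = -1.770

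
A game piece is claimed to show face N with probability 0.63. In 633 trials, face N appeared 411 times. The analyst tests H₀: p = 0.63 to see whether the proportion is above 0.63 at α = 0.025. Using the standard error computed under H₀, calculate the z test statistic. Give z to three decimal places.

p̂ = 411/633 = 0.64929.
Standard error under H₀: √(0.63×0.37/633) = 0.01919.
z = (0.64929 − 0.63)/0.01919 = 0.01929/0.01919 = 1.005.
p-value = P(Z > 1.005) ≈ 0.1574; since p > α = 0.025, fail to reject H₀.

z = 1.005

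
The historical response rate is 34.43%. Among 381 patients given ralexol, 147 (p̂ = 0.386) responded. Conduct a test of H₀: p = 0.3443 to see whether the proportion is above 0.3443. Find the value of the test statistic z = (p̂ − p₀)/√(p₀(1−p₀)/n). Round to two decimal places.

p̂ = 147/381 = 0.3858.
Standard error under H₀: √(0.3443×0.6557/381) = 0.0243.
z = (0.3858 − 0.3443)/0.0243 = 0.0415/0.0243 = 1.71.

z = 1.71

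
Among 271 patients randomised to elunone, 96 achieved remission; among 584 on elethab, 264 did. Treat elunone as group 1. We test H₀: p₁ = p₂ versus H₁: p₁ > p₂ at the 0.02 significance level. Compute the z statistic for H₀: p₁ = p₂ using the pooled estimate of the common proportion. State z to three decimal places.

z = -2.695

p̂₁ = 96/271 ≈ 0.35424, p̂₂ = 264/584 ≈ 0.45205.
Pooled p̂ = (96+264)/(271+584) = 360/855 = 0.42105.
SE = √(p̂(1−p̂)(1/n₁+1/n₂)) = √(0.42105·0.57895·0.00540237) = √(0.00131692) = 0.03629.
z = (0.35424 − 0.45205)/0.03629 = -0.09781/0.03629 = -2.695.
p-value = P(Z > -2.695) ≈ 0.9965. With α = 0.02, fail to reject H₀.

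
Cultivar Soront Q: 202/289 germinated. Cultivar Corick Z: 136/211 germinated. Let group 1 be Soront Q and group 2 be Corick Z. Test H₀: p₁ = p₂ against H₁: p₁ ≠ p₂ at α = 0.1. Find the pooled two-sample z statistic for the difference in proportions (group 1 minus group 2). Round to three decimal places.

z = 1.284

p̂₁ = 202/289 = 0.69896, p̂₂ = 136/211 = 0.64455.
Pooled p̂ = (202+136)/(289+211) = 338/500 = 0.67600.
SE = √(0.219024 × 0.00819954) = 0.04238.
z = (0.69896 − 0.64455)/0.04238 = 0.05441/0.04238 = 1.284.
Two-sided p-value ≈ 2·Φ(−1.284) = 0.1992; since p > α = 0.1, fail to reject H₀.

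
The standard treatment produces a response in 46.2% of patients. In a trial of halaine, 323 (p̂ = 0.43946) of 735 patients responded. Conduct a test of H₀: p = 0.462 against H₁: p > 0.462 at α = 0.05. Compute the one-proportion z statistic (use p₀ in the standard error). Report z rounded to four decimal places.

z = -1.2259

p̂ = 323/735 = 0.4394558.
SE = √(p₀(1−p₀)/n) = √(0.24856/735) = 0.0183894.
z = (0.4394558 − 0.462)/0.0183894 = -0.0225442/0.0183894 = -1.2259.
p-value = P(Z > -1.226) ≈ 0.8899, so at α = 0.05 we fail to reject H₀.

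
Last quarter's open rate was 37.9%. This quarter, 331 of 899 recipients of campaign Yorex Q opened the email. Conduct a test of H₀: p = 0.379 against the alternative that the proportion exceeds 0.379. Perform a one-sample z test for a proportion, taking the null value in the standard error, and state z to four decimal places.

z = -0.6683

p̂ = 331/899 = 0.368187.
SE = √(p₀(1−p₀)/n) = √(0.23536/899) = 0.016180.
z = (0.368187 − 0.379)/0.016180 = -0.010813/0.016180 = -0.6683.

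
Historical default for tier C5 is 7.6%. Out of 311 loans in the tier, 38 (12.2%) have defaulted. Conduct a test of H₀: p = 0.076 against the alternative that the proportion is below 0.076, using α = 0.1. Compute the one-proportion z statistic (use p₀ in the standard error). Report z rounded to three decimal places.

z = 3.074

p̂ = 38/311 ≈ 0.122186.
Standard error under H₀: √(0.076×0.924/311) = 0.015027.
z = (0.122186 − 0.076)/0.015027 = 0.046186/0.015027 = 3.074.
p-value = P(Z < 3.074) ≈ 0.9989. With α = 0.1, fail to reject H₀.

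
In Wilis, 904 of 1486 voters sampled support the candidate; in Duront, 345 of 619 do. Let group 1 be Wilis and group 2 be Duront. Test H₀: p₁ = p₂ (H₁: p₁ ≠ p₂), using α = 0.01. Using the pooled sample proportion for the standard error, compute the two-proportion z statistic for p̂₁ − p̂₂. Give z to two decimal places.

p̂₁ = 904/1486 ≈ 0.6083, p̂₂ = 345/619 ≈ 0.5574.
Pooled p̂ = (904+345)/(1486+619) = 1249/2105 = 0.5933.
SE = √(p̂(1−p̂)(1/n₁+1/n₂)) = √(0.5933·0.4067·0.00228846) = √(0.000552172) = 0.0235.
z = (0.6083 − 0.5574)/0.0235 = 0.0509/0.0235 = 2.17.
p-value = 2·P(Z > 2.170) ≈ 0.0300; since p > α = 0.01, fail to reject H₀.

z = 2.17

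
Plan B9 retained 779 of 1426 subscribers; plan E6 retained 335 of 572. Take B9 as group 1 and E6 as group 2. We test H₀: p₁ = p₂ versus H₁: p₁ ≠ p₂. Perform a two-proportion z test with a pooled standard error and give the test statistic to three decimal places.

z = -1.602

p̂₁ = 779/1426 ≈ 0.54628, p̂₂ = 335/572 ≈ 0.58566.
Pooled p̂ = (779+335)/(1426+572) = 1114/1998 = 0.55756.
SE = √(0.246687 × 0.00244951) = 0.02458.
z = (0.54628 − 0.58566)/0.02458 = -0.03938/0.02458 = -1.602.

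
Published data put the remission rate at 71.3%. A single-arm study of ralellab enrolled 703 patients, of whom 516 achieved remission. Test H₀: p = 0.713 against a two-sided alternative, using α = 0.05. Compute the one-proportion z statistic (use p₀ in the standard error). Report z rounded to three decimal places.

z = 1.231

p̂ = 516/703 = 0.73400.
Standard error under H₀: √(0.713×0.287/703) = 0.01706.
z = (0.73400 − 0.713)/0.01706 = 0.02100/0.01706 = 1.231.
p-value = 2·P(Z > 1.231) ≈ 0.2184, so at α = 0.05 we fail to reject H₀.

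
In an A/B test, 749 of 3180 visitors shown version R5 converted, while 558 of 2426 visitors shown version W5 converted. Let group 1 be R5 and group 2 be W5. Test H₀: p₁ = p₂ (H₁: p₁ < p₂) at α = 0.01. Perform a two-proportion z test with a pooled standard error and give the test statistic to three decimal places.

p̂₁ = 749/3180 ≈ 0.235535, p̂₂ = 558/2426 ≈ 0.230008.
Pooled p̂ = (749+558)/(3180+2426) = 1307/5606 = 0.233143.
SE = √(p̂(1−p̂)(1/n₁+1/n₂)) = √(0.233143·0.766857·0.000726667) = √(0.000129919) = 0.011398.
z = (0.235535 − 0.230008)/0.011398 = 0.005527/0.011398 = 0.485.
p-value = P(Z < 0.485) ≈ 0.6861, so at α = 0.01 we fail to reject H₀.

z = 0.485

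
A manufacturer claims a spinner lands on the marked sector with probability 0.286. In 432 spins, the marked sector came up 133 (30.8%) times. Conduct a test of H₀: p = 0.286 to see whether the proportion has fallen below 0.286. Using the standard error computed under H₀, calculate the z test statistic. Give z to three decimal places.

z = 1.006

p̂ = 133/432 = 0.30787.
Under H₀, SE = √(0.286·0.714/432) = √(0.000472694) = 0.02174.
z = (0.30787 − 0.286)/0.02174 = 0.02187/0.02174 = 1.006.
p-value = P(Z < 1.006) ≈ 0.8428.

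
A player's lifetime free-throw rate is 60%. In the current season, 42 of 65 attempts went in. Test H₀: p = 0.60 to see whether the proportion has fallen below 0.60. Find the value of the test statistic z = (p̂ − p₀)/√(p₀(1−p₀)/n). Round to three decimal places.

z = 0.760

p̂ = 42/65 = 0.64615.
SE = √(p₀(1−p₀)/n) = √(0.24/65) = 0.06076.
z = (0.64615 − 0.6)/0.06076 = 0.04615/0.06076 = 0.760.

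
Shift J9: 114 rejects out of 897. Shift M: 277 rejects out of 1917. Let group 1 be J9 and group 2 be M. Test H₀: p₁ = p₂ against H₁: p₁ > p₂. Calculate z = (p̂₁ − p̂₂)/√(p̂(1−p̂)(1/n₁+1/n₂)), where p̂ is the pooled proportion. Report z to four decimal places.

p̂₁ = 114/897 = 0.127090, p̂₂ = 277/1917 = 0.144497.
Pooled p̂ = (114+277)/(897+1917) = 391/2814 = 0.138948.
SE = √(0.119642 × 0.00163648) = 0.013993.
z = (0.127090 − 0.144497)/0.013993 = -0.017407/0.013993 = -1.2440.
p-value = P(Z > -1.244) ≈ 0.8932.

z = -1.2440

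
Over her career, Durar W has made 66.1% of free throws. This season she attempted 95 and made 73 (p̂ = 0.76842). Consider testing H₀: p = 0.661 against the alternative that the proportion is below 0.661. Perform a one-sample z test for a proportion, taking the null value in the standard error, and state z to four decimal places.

z = 2.2118

p̂ = 73/95 = 0.768421.
Under H₀, SE = √(0.661·0.339/95) = √(0.00235873) = 0.048567.
z = (0.768421 − 0.661)/0.048567 = 0.107421/0.048567 = 2.2118.
p-value = P(Z < 2.212) ≈ 0.9865.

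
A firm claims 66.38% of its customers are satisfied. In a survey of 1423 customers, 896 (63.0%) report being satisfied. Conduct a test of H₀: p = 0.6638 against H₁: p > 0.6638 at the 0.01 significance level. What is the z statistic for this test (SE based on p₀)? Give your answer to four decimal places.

z = -2.7265

p̂ = 896/1423 ≈ 0.629656.
Standard error under H₀: √(0.6638×0.3362/1423) = 0.012523.
z = (0.629656 − 0.6638)/0.012523 = -0.034144/0.012523 = -2.7265.
p-value = P(Z > -2.726) ≈ 0.9968, so at α = 0.01 we fail to reject H₀.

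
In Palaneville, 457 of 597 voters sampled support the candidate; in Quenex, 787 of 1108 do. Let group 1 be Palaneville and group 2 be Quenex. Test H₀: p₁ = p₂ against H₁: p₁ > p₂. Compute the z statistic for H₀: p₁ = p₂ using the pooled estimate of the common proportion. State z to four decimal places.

z = 2.4482

p̂₁ = 457/597 ≈ 0.7654941, p̂₂ = 787/1108 ≈ 0.7102888.
Pooled p̂ = (457+787)/(597+1108) = 1244/1705 = 0.7296188.
SE = √(p̂(1−p̂)(1/n₁+1/n₂)) = √(0.7296188·0.2703812·0.00257757) = √(0.00050849) = 0.0225497.
z = (0.7654941 − 0.7102888)/0.0225497 = 0.0552053/0.0225497 = 2.4482.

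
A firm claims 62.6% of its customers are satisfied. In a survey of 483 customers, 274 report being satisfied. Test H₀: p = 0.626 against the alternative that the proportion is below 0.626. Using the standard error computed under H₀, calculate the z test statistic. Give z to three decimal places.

p̂ = 274/483 = 0.567288.
Under H₀, SE = √(0.626·0.374/483) = √(0.000484729) = 0.022017.
z = (0.567288 − 0.626)/0.022017 = -0.058712/0.022017 = -2.667.

z = -2.667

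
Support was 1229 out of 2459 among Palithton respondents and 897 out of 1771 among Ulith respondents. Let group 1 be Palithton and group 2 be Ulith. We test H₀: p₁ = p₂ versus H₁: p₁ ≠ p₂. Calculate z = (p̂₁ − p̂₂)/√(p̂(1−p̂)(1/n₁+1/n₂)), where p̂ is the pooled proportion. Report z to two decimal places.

p̂₁ = 1229/2459 = 0.4998, p̂₂ = 897/1771 = 0.5065.
Pooled p̂ = (1229+897)/(2459+1771) = 2126/4230 = 0.5026.
SE = √(p̂(1−p̂)(1/n₁+1/n₂)) = √(0.5026·0.4974·0.000971322) = √(0.000242824) = 0.0156.
z = (0.4998 − 0.5065)/0.0156 = -0.0067/0.0156 = -0.43.
Two-sided p-value ≈ 2·Φ(−0.430) = 0.6674.

z = -0.43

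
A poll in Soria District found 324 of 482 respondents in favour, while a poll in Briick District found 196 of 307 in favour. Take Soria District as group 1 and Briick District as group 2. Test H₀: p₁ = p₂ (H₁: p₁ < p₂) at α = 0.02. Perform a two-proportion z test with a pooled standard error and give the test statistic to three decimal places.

z = 0.975

p̂₁ = 324/482 = 0.67220, p̂₂ = 196/307 = 0.63844.
Pooled p̂ = (324+196)/(482+307) = 520/789 = 0.65906.
SE = √(0.224699 × 0.00533202) = 0.03461.
z = (0.67220 − 0.63844)/0.03461 = 0.03376/0.03461 = 0.975.
p-value = P(Z < 0.975) ≈ 0.8353, so at α = 0.02 we fail to reject H₀.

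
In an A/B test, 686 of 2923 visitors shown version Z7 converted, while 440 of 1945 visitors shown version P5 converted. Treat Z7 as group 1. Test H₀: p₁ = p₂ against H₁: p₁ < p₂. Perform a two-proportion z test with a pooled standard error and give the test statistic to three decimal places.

p̂₁ = 686/2923 = 0.23469, p̂₂ = 440/1945 = 0.22622.
Pooled p̂ = (686+440)/(2923+1945) = 1126/4868 = 0.23131.
SE = √(0.177804 × 0.000856253) = 0.01234.
z = (0.23469 − 0.22622)/0.01234 = 0.00847/0.01234 = 0.686.
p-value = P(Z < 0.686) ≈ 0.7538.

z = 0.686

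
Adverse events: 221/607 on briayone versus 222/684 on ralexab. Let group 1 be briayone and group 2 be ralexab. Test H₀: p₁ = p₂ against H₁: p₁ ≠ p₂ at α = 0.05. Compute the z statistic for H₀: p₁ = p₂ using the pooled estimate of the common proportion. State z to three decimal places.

z = 1.493

p̂₁ = 221/607 = 0.36409, p̂₂ = 222/684 = 0.32456.
Pooled p̂ = (221+222)/(607+684) = 443/1291 = 0.34314.
SE = √(0.225396 × 0.00310943) = 0.02647.
z = (0.36409 − 0.32456)/0.02647 = 0.03953/0.02647 = 1.493.
Two-sided p-value ≈ 2·Φ(−1.493) = 0.1354; since p > α = 0.05, fail to reject H₀.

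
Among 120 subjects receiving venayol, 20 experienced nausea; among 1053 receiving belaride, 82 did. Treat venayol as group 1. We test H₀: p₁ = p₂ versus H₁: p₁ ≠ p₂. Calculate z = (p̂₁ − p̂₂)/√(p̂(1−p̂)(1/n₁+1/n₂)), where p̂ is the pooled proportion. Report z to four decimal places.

z = 3.2707

p̂₁ = 20/120 ≈ 0.166667, p̂₂ = 82/1053 ≈ 0.077873.
Pooled p̂ = (20+82)/(120+1053) = 102/1173 = 0.086957.
SE = √(p̂(1−p̂)(1/n₁+1/n₂)) = √(0.086957·0.913043·0.009283) = √(0.000737025) = 0.027148.
z = (0.166667 − 0.077873)/0.027148 = 0.088794/0.027148 = 3.2707.
p-value = 2·P(Z > 3.271) ≈ 0.0011.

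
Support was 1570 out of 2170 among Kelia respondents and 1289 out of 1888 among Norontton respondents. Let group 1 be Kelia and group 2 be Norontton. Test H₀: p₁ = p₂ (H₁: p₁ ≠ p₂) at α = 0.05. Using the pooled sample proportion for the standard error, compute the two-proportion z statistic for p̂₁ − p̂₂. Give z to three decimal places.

z = 2.839

p̂₁ = 1570/2170 = 0.72350, p̂₂ = 1289/1888 = 0.68273.
Pooled p̂ = (1570+1289)/(2170+1888) = 2859/4058 = 0.70453.
SE = √(0.208166 × 0.000990491) = 0.01436.
z = (0.72350 − 0.68273)/0.01436 = 0.04077/0.01436 = 2.839.
p-value = 2·P(Z > 2.839) ≈ 0.0045, so at α = 0.05 we reject H₀.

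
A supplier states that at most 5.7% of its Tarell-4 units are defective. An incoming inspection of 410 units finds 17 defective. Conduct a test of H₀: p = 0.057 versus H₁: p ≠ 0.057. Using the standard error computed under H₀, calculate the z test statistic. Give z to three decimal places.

z = -1.357

p̂ = 17/410 = 0.04146.
SE = √(p₀(1−p₀)/n) = √(0.053751/410) = 0.01145.
z = (0.04146 − 0.057)/0.01145 = -0.01554/0.01145 = -1.357.
p-value = 2·P(Z > 1.357) ≈ 0.1748.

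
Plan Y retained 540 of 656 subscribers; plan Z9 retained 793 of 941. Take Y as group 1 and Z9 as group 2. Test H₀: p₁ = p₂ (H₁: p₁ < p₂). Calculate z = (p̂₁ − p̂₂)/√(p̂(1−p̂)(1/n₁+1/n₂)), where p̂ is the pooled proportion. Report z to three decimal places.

p̂₁ = 540/656 = 0.82317, p̂₂ = 793/941 = 0.84272.
Pooled p̂ = (540+793)/(656+941) = 1333/1597 = 0.83469.
SE = √(p̂(1−p̂)(1/n₁+1/n₂)) = √(0.83469·0.16531·0.00258709) = √(0.000356973) = 0.01889.
z = (0.82317 − 0.84272)/0.01889 = -0.01955/0.01889 = -1.035.
p-value = P(Z < -1.035) ≈ 0.1504.

z = -1.035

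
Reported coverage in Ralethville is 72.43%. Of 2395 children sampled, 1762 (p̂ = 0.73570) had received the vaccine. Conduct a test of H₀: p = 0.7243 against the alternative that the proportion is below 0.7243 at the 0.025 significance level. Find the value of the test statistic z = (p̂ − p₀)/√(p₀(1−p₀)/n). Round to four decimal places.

z = 1.2484

p̂ = 1762/2395 ≈ 0.735699.
Standard error under H₀: √(0.7243×0.2757/2395) = 0.009131.
z = (0.735699 − 0.7243)/0.009131 = 0.011399/0.009131 = 1.2484.
p-value = P(Z < 1.248) ≈ 0.8941; since p > α = 0.025, fail to reject H₀.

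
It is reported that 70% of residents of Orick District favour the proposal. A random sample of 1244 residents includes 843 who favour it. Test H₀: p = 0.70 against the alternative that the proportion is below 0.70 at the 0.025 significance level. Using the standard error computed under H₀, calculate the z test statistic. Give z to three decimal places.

z = -1.720

p̂ = 843/1244 ≈ 0.677653.
SE = √(p₀(1−p₀)/n) = √(0.21/1244) = 0.012993.
z = (0.677653 − 0.7)/0.012993 = -0.022347/0.012993 = -1.720.
p-value = P(Z < -1.720) ≈ 0.0427; since p > α = 0.025, fail to reject H₀.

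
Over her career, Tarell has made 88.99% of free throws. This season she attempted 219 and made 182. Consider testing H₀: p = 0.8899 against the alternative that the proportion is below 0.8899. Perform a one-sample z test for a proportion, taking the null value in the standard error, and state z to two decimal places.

z = -2.78

p̂ = 182/219 = 0.83105.
Under H₀, SE = √(0.8899·0.1101/219) = √(0.000447388) = 0.02115.
z = (0.83105 − 0.8899)/0.02115 = -0.05885/0.02115 = -2.78.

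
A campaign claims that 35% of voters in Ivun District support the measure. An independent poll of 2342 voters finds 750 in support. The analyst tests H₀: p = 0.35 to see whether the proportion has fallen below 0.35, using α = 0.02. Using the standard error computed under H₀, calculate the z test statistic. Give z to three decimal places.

p̂ = 750/2342 = 0.320239.
SE = √(p₀(1−p₀)/n) = √(0.2275/2342) = 0.009856.
z = (0.320239 − 0.35)/0.009856 = -0.029761/0.009856 = -3.020.
p-value = P(Z < -3.020) ≈ 0.0013, so at α = 0.02 we reject H₀.

z = -3.020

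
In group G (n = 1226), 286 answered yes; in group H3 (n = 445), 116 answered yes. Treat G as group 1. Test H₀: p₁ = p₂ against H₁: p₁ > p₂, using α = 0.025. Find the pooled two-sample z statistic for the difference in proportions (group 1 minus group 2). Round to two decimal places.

z = -1.16

p̂₁ = 286/1226 ≈ 0.2333, p̂₂ = 116/445 ≈ 0.2607.
Pooled p̂ = (286+116)/(1226+445) = 402/1671 = 0.2406.
SE = √(p̂(1−p̂)(1/n₁+1/n₂)) = √(0.2406·0.7594·0.00306285) = √(0.000559578) = 0.0237.
z = (0.2333 − 0.2607)/0.0237 = -0.0274/0.0237 = -1.16.
p-value = P(Z > -1.158) ≈ 0.8766. With α = 0.025, fail to reject H₀.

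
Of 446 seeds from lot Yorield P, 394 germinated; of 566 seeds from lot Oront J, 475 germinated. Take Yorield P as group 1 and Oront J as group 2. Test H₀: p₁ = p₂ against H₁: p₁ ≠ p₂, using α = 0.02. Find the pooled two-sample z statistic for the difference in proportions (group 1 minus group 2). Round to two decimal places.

z = 2.00

p̂₁ = 394/446 ≈ 0.8834, p̂₂ = 475/566 ≈ 0.8392.
Pooled p̂ = (394+475)/(446+566) = 869/1012 = 0.8587.
SE = √(p̂(1−p̂)(1/n₁+1/n₂)) = √(0.8587·0.1413·0.00400894) = √(0.000486434) = 0.0221.
z = (0.8834 − 0.8392)/0.0221 = 0.0442/0.0221 = 2.00.
p-value = 2·P(Z > 2.003) ≈ 0.0451; since p > α = 0.02, fail to reject H₀.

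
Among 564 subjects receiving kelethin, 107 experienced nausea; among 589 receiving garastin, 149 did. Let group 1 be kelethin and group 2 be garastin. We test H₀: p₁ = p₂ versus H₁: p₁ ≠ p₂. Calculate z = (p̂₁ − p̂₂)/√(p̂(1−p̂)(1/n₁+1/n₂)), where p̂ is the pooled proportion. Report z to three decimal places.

z = -2.583

p̂₁ = 107/564 ≈ 0.18972, p̂₂ = 149/589 ≈ 0.25297.
Pooled p̂ = (107+149)/(564+589) = 256/1153 = 0.22203.
SE = √(p̂(1−p̂)(1/n₁+1/n₂)) = √(0.22203·0.77797·0.00347084) = √(0.000599527) = 0.02449.
z = (0.18972 − 0.25297)/0.02449 = -0.06325/0.02449 = -2.583.
p-value = 2·P(Z > 2.583) ≈ 0.0098.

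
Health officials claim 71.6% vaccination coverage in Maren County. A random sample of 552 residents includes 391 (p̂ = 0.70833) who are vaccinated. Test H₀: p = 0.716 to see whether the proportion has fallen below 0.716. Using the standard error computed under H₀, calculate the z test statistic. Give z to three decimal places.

p̂ = 391/552 ≈ 0.708333.
Under H₀, SE = √(0.716·0.284/552) = √(0.000368377) = 0.019193.
z = (0.708333 − 0.716)/0.019193 = -0.007667/0.019193 = -0.399.

z = -0.399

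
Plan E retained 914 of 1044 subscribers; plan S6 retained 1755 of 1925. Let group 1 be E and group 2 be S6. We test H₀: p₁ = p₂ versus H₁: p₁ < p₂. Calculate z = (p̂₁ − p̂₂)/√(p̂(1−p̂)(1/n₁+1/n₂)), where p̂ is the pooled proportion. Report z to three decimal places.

z = -3.126

p̂₁ = 914/1044 = 0.875479, p̂₂ = 1755/1925 = 0.911688.
Pooled p̂ = (914+1755)/(1044+1925) = 2669/2969 = 0.898956.
SE = √(p̂(1−p̂)(1/n₁+1/n₂)) = √(0.898956·0.101044·0.00147733) = √(0.000134193) = 0.011584.
z = (0.875479 − 0.911688)/0.011584 = -0.036209/0.011584 = -3.126.
p-value = P(Z < -3.126) ≈ 0.0009.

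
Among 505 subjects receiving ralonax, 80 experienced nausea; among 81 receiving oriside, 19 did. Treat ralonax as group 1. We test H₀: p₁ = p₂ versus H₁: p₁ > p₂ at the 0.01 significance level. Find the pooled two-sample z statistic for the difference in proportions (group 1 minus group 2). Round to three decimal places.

z = -1.698

p̂₁ = 80/505 ≈ 0.15842, p̂₂ = 19/81 ≈ 0.23457.
Pooled p̂ = (80+19)/(505+81) = 99/586 = 0.16894.
SE = √(0.140401 × 0.0143259) = 0.04485.
z = (0.15842 − 0.23457)/0.04485 = -0.07615/0.04485 = -1.698.
p-value = P(Z > -1.698) ≈ 0.9552. With α = 0.01, fail to reject H₀.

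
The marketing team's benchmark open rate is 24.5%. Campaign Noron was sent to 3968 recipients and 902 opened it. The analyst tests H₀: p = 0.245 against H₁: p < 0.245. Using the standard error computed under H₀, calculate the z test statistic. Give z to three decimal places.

z = -2.590

p̂ = 902/3968 ≈ 0.2273185.
SE = √(p₀(1−p₀)/n) = √(0.18498/3968) = 0.0068276.
z = (0.2273185 − 0.245)/0.0068276 = -0.0176815/0.0068276 = -2.590.
p-value = P(Z < -2.590) ≈ 0.0048.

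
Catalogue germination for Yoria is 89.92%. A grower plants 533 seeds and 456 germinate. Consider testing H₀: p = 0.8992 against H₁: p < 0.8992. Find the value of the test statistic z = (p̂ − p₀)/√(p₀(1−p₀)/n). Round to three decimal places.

p̂ = 456/533 = 0.855535.
Standard error under H₀: √(0.8992×0.1008/533) = 0.013041.
z = (0.855535 − 0.8992)/0.013041 = -0.043665/0.013041 = -3.348.
p-value = P(Z < -3.348) ≈ 0.0004.

z = -3.348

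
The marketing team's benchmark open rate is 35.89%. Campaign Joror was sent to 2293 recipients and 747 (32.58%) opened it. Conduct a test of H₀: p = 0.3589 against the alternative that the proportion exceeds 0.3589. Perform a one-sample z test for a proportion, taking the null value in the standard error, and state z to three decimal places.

p̂ = 747/2293 = 0.325774.
Standard error under H₀: √(0.3589×0.6411/2293) = 0.010017.
z = (0.325774 − 0.3589)/0.010017 = -0.033126/0.010017 = -3.307.
p-value = P(Z > -3.307) ≈ 0.9995.

z = -3.307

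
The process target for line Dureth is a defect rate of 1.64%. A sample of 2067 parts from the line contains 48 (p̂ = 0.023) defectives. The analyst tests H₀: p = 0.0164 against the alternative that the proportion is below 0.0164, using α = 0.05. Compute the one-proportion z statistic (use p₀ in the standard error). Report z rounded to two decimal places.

p̂ = 48/2067 = 0.02322.
SE = √(p₀(1−p₀)/n) = √(0.016131/2067) = 0.00279.
z = (0.02322 − 0.0164)/0.00279 = 0.00682/0.00279 = 2.44.
p-value = P(Z < 2.442) ≈ 0.9927, so at α = 0.05 we fail to reject H₀.

z = 2.44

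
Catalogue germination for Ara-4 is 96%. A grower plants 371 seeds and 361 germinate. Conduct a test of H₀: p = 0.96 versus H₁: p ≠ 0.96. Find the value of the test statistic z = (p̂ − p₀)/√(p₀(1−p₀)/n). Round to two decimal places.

z = 1.28

p̂ = 361/371 = 0.97305.
Standard error under H₀: √(0.96×0.04/371) = 0.01017.
z = (0.97305 − 0.96)/0.01017 = 0.01305/0.01017 = 1.28.
Two-sided p-value ≈ 2·Φ(−1.282) = 0.1997.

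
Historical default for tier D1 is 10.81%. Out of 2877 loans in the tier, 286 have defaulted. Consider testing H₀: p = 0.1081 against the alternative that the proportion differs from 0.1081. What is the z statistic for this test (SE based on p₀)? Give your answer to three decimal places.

z = -1.501

p̂ = 286/2877 ≈ 0.09941.
Standard error under H₀: √(0.1081×0.8919/2877) = 0.00579.
z = (0.09941 − 0.1081)/0.00579 = -0.00869/0.00579 = -1.501.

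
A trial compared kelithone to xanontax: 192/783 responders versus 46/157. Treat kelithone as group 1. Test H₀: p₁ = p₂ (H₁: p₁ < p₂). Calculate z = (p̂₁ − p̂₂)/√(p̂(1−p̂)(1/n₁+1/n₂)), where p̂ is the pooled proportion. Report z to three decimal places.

z = -1.257

p̂₁ = 192/783 = 0.24521, p̂₂ = 46/157 = 0.29299.
Pooled p̂ = (192+46)/(783+157) = 238/940 = 0.25319.
SE = √(p̂(1−p̂)(1/n₁+1/n₂)) = √(0.25319·0.74681·0.00764657) = √(0.00144586) = 0.03802.
z = (0.24521 − 0.29299)/0.03802 = -0.04778/0.03802 = -1.257.
p-value = P(Z < -1.257) ≈ 0.1044.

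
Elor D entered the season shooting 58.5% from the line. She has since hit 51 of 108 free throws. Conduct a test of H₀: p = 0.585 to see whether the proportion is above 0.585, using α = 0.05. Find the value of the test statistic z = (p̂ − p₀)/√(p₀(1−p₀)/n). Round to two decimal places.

p̂ = 51/108 = 0.4722.
SE = √(p₀(1−p₀)/n) = √(0.24278/108) = 0.0474.
z = (0.4722 − 0.585)/0.0474 = -0.1128/0.0474 = -2.38.
p-value = P(Z > -2.379) ≈ 0.9913, so at α = 0.05 we fail to reject H₀.

z = -2.38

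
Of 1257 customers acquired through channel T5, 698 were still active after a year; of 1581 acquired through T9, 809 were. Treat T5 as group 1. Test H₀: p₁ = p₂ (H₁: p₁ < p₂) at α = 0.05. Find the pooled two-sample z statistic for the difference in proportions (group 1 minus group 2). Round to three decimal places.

p̂₁ = 698/1257 = 0.55529, p̂₂ = 809/1581 = 0.51170.
Pooled p̂ = (698+809)/(1257+1581) = 1507/2838 = 0.53101.
SE = √(p̂(1−p̂)(1/n₁+1/n₂)) = √(0.53101·0.46899·0.00142806) = √(0.000355641) = 0.01886.
z = (0.55529 − 0.51170)/0.01886 = 0.04359/0.01886 = 2.311.
p-value = P(Z < 2.311) ≈ 0.9896; since p > α = 0.05, fail to reject H₀.

z = 2.311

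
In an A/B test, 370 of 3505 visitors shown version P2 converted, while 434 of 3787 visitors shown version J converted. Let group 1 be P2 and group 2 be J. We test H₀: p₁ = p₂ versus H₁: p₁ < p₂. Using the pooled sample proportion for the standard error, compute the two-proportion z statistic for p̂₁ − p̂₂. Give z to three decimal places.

z = -1.231

p̂₁ = 370/3505 ≈ 0.105563, p̂₂ = 434/3787 ≈ 0.114603.
Pooled p̂ = (370+434)/(3505+3787) = 804/7292 = 0.110258.
SE = √(0.098101 × 0.000549368) = 0.007341.
z = (0.105563 − 0.114603)/0.007341 = -0.009040/0.007341 = -1.231.
p-value = P(Z < -1.231) ≈ 0.1091.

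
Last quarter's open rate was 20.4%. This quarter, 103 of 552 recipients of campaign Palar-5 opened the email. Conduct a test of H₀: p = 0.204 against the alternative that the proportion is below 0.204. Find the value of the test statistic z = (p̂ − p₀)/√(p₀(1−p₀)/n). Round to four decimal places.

p̂ = 103/552 = 0.1865942.
SE = √(p₀(1−p₀)/n) = √(0.16238/552) = 0.0171515.
z = (0.1865942 − 0.204)/0.0171515 = -0.0174058/0.0171515 = -1.0148.
p-value = P(Z < -1.015) ≈ 0.1551.

z = -1.0148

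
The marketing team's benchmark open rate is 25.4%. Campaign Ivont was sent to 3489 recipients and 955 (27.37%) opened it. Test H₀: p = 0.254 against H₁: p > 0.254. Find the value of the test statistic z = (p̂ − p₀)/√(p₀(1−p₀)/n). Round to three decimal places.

p̂ = 955/3489 ≈ 0.27372.
SE = √(p₀(1−p₀)/n) = √(0.18948/3489) = 0.00737.
z = (0.27372 − 0.254)/0.00737 = 0.01972/0.00737 = 2.676.
p-value = P(Z > 2.676) ≈ 0.0037.

z = 2.676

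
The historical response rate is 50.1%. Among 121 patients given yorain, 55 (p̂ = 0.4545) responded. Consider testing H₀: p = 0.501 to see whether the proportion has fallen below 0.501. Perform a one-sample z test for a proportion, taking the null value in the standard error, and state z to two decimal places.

p̂ = 55/121 = 0.4545.
SE = √(p₀(1−p₀)/n) = √(0.25/121) = 0.0455.
z = (0.4545 − 0.501)/0.0455 = -0.0465/0.0455 = -1.02.
p-value = P(Z < -1.022) ≈ 0.1534.

z = -1.02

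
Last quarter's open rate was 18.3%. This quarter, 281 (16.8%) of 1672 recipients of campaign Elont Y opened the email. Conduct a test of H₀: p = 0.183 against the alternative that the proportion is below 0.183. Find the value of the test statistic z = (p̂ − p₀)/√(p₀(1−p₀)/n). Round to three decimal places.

p̂ = 281/1672 ≈ 0.168062.
SE = √(p₀(1−p₀)/n) = √(0.14951/1672) = 0.009456.
z = (0.168062 − 0.183)/0.009456 = -0.014938/0.009456 = -1.580.
p-value = P(Z < -1.580) ≈ 0.0571.

z = -1.580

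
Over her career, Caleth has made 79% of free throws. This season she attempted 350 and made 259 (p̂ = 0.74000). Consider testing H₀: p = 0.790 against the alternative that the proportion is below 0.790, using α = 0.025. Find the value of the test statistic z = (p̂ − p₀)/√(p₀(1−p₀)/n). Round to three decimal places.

z = -2.297

p̂ = 259/350 = 0.74000.
Standard error under H₀: √(0.79×0.21/350) = 0.02177.
z = (0.74000 − 0.79)/0.02177 = -0.05000/0.02177 = -2.297.
p-value = P(Z < -2.297) ≈ 0.0108; since p < α = 0.025, reject H₀.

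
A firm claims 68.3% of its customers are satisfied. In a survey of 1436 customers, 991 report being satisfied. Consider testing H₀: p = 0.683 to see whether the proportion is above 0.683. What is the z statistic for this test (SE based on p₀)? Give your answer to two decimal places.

z = 0.58

p̂ = 991/1436 ≈ 0.6901.
SE = √(p₀(1−p₀)/n) = √(0.21651/1436) = 0.0123.
z = (0.6901 − 0.683)/0.0123 = 0.0071/0.0123 = 0.58.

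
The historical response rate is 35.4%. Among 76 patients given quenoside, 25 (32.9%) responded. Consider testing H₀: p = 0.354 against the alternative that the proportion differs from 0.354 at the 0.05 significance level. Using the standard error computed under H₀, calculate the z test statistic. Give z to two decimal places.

p̂ = 25/76 = 0.3289.
Standard error under H₀: √(0.354×0.646/76) = 0.0549.
z = (0.3289 − 0.354)/0.0549 = -0.0251/0.0549 = -0.46.
p-value = 2·P(Z > 0.457) ≈ 0.6479; since p > α = 0.05, fail to reject H₀.

z = -0.46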